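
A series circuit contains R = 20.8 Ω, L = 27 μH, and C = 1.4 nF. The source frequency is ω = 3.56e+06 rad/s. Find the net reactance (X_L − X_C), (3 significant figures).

-105 Ω

X_L = ωL = 96.1 Ω
X_C = 1/(ωC) = 201 Ω
X = 96.1 − 201 = -105 Ω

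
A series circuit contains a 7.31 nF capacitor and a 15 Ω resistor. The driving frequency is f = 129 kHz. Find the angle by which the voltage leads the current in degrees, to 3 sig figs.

ω = 2πf = 810500 rad/s
X_C = 1/(ωC) = 169 Ω
Z = 15.0 − j169 Ω
|Z| = √(15.0² + 169²) = 169 Ω
∠Z = arctan(-169/15.0) = -84.9°

-84.9°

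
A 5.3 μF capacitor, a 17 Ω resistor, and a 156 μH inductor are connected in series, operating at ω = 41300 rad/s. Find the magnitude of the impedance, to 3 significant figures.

X_L = ωL = 6.44 Ω
X_C = 1/(ωC) = 4.57 Ω
Net reactance X = X_L − X_C = 1.87 Ω
Z = 17.0 + j1.87 Ω
|Z| = √(17.0² + 1.87²) = 17.1 Ω

17.1 Ω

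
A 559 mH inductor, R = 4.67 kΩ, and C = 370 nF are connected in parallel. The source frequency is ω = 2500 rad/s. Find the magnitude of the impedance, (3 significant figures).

X_L = ωL = 1400 Ω
X_C = 1/(ωC) = 1080 Ω
Parallel: admittances add. Y = 1/R + 1/(jωL) + jωC
Y = (0.000214 + j0.000209) S
|Y| = 0.000300 S → |Z| = 1/|Y| = 3340 Ω, ∠Z = −∠Y = -44.4°

3340 Ω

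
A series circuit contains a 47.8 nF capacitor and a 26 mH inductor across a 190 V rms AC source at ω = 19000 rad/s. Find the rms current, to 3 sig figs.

X_L = ωL = 494 Ω
X_C = 1/(ωC) = 1100 Ω
Net reactance X = X_L − X_C = -607 Ω
Z = − j607 Ω
|Z| = √(0² + 607²) = 607 Ω
I = V/|Z| = 190/607 = 313 mA

313 mA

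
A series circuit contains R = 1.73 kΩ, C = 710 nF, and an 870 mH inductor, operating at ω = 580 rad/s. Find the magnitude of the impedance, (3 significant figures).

X_L = ωL = 505 Ω
X_C = 1/(ωC) = 2430 Ω
Net reactance X = X_L − X_C = -1920 Ω
Z = 1730 − j1920 Ω
|Z| = √(1730² + 1920²) = 2590 Ω

2590 Ω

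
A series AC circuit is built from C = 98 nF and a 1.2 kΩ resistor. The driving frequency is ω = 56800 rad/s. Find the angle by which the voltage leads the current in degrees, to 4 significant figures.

-8.514°

X_C = 1/(ωC) = 179.6 Ω
Z = 1200 − j179.6 Ω
|Z| = √(1200² + 179.6²) = 1213 Ω
∠Z = arctan(-179.6/1200) = -8.514°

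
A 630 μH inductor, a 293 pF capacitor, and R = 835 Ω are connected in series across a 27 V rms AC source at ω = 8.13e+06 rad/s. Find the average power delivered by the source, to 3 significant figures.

X_L = ωL = 5120 Ω
X_C = 1/(ωC) = 420 Ω
Net reactance X = X_L − X_C = 4700 Ω
Z = 835 + j4700 Ω
|Z| = √(835² + 4700²) = 4780 Ω
∠Z = arctan(4700/835) = 79.9°
I = V/|Z| = 5.65 mA
P = VI cos φ = 27 × 0.00565 × cos(79.9°) = 26.7 mW

26.7 mW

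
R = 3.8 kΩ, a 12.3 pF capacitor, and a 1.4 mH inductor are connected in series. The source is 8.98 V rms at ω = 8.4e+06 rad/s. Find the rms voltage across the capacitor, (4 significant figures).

X_L = ωL = 11760 Ω
X_C = 1/(ωC) = 9679 Ω
Net reactance X = X_L − X_C = 2081 Ω
Z = 3800 + j2081 Ω
|Z| = √(3800² + 2081²) = 4333 Ω
I = V/|Z| = 2.073 mA
V_C = I·|Z_C| = 0.002073 × 9679 = 20.06 V

20.06 V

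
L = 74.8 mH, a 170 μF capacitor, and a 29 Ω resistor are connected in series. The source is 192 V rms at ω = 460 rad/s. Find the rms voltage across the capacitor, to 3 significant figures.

67.9 V

X_L = ωL = 34.4 Ω
X_C = 1/(ωC) = 12.8 Ω
Net reactance X = X_L − X_C = 21.6 Ω
Z = 29.0 + j21.6 Ω
|Z| = √(29.0² + 21.6²) = 36.2 Ω
I = V/|Z| = 5.31 A
V_C = I·|Z_C| = 5.31 × 12.8 = 67.9 V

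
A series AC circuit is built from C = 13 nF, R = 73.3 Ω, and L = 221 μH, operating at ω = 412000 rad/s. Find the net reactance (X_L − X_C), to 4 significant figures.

-95.65 Ω

X_L = ωL = 91.05 Ω
X_C = 1/(ωC) = 186.7 Ω
X = 91.05 − 186.7 = -95.65 Ω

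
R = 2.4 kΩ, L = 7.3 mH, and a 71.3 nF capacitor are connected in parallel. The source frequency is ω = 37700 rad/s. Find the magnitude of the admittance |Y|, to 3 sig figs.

X_L = ωL = 275 Ω
X_C = 1/(ωC) = 372 Ω
Parallel: admittances add. Y = 1/R + 1/(jωL) + jωC
Y = (0.000417 − j0.000946) S
|Y| = 0.00103 S → |Z| = 1/|Y| = 968 Ω, ∠Z = −∠Y = 66.2°

1.03 mS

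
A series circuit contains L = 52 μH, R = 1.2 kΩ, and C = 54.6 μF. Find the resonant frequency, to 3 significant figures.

2.99 kHz

ω₀ = 1/√(LC) = 1/√(5.2e-05 × 5.46e-05) = 18770 rad/s
f₀ = ω₀/(2π) = 2.99 kHz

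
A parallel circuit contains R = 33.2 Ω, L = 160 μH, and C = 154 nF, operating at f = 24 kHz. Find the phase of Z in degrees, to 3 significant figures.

ω = 2πf = 150800 rad/s
X_L = ωL = 24.1 Ω
X_C = 1/(ωC) = 43.1 Ω
Parallel: admittances add. Y = 1/R + 1/(jωL) + jωC
Y = (0.0301 − j0.0182) S
|Y| = 0.0352 S → |Z| = 1/|Y| = 28.4 Ω, ∠Z = −∠Y = 31.2°

31.2°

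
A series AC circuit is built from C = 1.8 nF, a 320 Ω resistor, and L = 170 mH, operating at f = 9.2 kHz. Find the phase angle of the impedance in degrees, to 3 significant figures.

ω = 2πf = 57810 rad/s
X_L = ωL = 9830 Ω
X_C = 1/(ωC) = 9610 Ω
Net reactance X = X_L − X_C = 216 Ω
Z = 320 + j216 Ω
|Z| = √(320² + 216²) = 386 Ω
∠Z = arctan(216/320) = 34.0°

34.0°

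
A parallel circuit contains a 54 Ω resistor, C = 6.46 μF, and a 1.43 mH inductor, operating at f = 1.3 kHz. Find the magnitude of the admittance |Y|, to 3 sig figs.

ω = 2πf = 8168 rad/s
X_L = ωL = 11.7 Ω
X_C = 1/(ωC) = 19.0 Ω
Parallel: admittances add. Y = 1/R + 1/(jωL) + jωC
Y = (0.0185 − j0.0328) S
|Y| = 0.0377 S → |Z| = 1/|Y| = 26.5 Ω, ∠Z = −∠Y = 60.6°

37.7 mS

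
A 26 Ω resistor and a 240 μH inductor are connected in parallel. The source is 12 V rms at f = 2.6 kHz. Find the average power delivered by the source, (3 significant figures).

5.54 W

ω = 2πf = 16340 rad/s
X_L = ωL = 3.92 Ω
Parallel: admittances add. Y = 1/R + 1/(jωL)
Y = (0.0385 − j0.255) S
|Y| = 0.258 S → |Z| = 1/|Y| = 3.88 Ω, ∠Z = −∠Y = 81.4°
I = V/|Z| = 3.10 A
P = VI cos φ = 12 × 3.10 × cos(81.4°) = 5.54 W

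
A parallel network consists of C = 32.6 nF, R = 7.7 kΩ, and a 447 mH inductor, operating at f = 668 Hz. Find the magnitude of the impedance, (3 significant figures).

ω = 2πf = 4197 rad/s
X_L = ωL = 1880 Ω
X_C = 1/(ωC) = 7310 Ω
Parallel: admittances add. Y = 1/R + 1/(jωL) + jωC
Y = (0.000130 − j0.000396) S
|Y| = 0.000417 S → |Z| = 1/|Y| = 2400 Ω, ∠Z = −∠Y = 71.9°

2400 Ω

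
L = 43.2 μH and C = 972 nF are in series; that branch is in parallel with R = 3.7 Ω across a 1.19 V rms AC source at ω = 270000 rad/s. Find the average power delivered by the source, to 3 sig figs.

X_L = ωL = 11.7 Ω
X_C = 1/(ωC) = 3.81 Ω
Branch 1: Z₁ = R = 3.70 Ω
Branch 2 (series LC): Z₂ = j(X_L − X_C) = j7.85 Ω
Parallel: Z = Z₁Z₂/(Z₁+Z₂), |Z| = 3.35 Ω, ∠Z = 25.2°
I = V/|Z| = 356 mA
P = VI cos φ = 1.19 × 0.356 × cos(25.2°) = 383 mW

383 mW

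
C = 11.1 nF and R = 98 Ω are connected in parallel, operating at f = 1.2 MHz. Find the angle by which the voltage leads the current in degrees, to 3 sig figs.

ω = 2πf = 7.54e+06 rad/s
X_C = 1/(ωC) = 11.9 Ω
Parallel: admittances add. Y = 1/R + jωC
Y = (0.0102 + j0.0837) S
|Y| = 0.0843 S → |Z| = 1/|Y| = 11.9 Ω, ∠Z = −∠Y = -83.0°

-83.0°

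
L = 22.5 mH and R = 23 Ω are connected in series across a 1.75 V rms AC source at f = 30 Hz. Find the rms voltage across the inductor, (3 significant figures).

0.317 V

ω = 2πf = 188.5 rad/s
X_L = ωL = 4.24 Ω
Z = 23.0 + j4.24 Ω
|Z| = √(23.0² + 4.24²) = 23.4 Ω
I = V/|Z| = 74.8 mA
V_L = I·|Z_L| = 0.0748 × 4.24 = 0.317 V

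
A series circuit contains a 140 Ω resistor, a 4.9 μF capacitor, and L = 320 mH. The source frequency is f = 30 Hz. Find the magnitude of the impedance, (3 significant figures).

ω = 2πf = 188.5 rad/s
X_L = ωL = 60.3 Ω
X_C = 1/(ωC) = 1080 Ω
Net reactance X = X_L − X_C = -1020 Ω
Z = 140 − j1020 Ω
|Z| = √(140² + 1020²) = 1030 Ω

1030 Ω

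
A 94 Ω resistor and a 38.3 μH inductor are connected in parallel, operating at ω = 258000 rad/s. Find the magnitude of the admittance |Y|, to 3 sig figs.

X_L = ωL = 9.88 Ω
Parallel: admittances add. Y = 1/R + 1/(jωL)
Y = (0.0106 − j0.101) S
|Y| = 0.102 S → |Z| = 1/|Y| = 9.83 Ω, ∠Z = −∠Y = 84.0°

102 mS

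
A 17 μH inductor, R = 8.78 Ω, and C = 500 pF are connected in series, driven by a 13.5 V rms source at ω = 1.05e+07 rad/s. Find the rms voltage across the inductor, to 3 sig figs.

X_L = ωL = 178 Ω
X_C = 1/(ωC) = 190 Ω
Net reactance X = X_L − X_C = -12.0 Ω
Z = 8.78 − j12.0 Ω
|Z| = √(8.78² + 12.0²) = 14.8 Ω
I = V/|Z| = 909 mA
V_L = I·|Z_L| = 0.909 × 178 = 162 V

162 V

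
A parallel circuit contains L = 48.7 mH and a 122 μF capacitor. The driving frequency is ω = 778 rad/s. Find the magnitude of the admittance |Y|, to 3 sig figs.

X_L = ωL = 37.9 Ω
X_C = 1/(ωC) = 10.5 Ω
Parallel: admittances add. Y = 1/(jωL) + jωC
Y = (0 + j0.0685) S
|Y| = 0.0685 S → |Z| = 1/|Y| = 14.6 Ω, ∠Z = −∠Y = -90.0°

68.5 mS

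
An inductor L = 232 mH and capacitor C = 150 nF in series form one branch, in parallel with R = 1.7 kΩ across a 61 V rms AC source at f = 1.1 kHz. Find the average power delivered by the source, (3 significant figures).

2.19 W

ω = 2πf = 6912 rad/s
X_L = ωL = 1600 Ω
X_C = 1/(ωC) = 965 Ω
Branch 1: Z₁ = R = 1700 Ω
Branch 2 (series LC): Z₂ = j(X_L − X_C) = j639 Ω
Parallel: Z = Z₁Z₂/(Z₁+Z₂), |Z| = 598 Ω, ∠Z = 69.4°
I = V/|Z| = 102 mA
P = VI cos φ = 61 × 0.102 × cos(69.4°) = 2.19 W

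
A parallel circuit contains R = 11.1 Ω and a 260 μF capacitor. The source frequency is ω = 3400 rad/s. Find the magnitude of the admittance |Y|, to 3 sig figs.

889 mS

X_C = 1/(ωC) = 1.13 Ω
Parallel: admittances add. Y = 1/R + jωC
Y = (0.0901 + j0.884) S
|Y| = 0.889 S → |Z| = 1/|Y| = 1.13 Ω, ∠Z = −∠Y = -84.2°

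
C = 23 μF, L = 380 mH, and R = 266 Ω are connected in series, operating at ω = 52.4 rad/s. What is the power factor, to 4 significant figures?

0.3121

X_L = ωL = 19.91 Ω
X_C = 1/(ωC) = 829.7 Ω
Net reactance X = X_L − X_C = -809.8 Ω
Z = 266.0 − j809.8 Ω
|Z| = √(266.0² + 809.8²) = 852.4 Ω
∠Z = arctan(-809.8/266.0) = -71.82°
cos φ = cos(-71.82°) = 0.3121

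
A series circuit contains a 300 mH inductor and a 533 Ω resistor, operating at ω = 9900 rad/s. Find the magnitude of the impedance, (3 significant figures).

X_L = ωL = 2970 Ω
Z = 533 + j2970 Ω
|Z| = √(533² + 2970²) = 3020 Ω

3020 Ω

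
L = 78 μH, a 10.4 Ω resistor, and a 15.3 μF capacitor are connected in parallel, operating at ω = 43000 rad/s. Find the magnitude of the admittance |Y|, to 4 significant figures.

X_L = ωL = 3.354 Ω
X_C = 1/(ωC) = 1.520 Ω
Parallel: admittances add. Y = 1/R + 1/(jωL) + jωC
Y = (0.09615 + j0.3597) S
|Y| = 0.3724 S → |Z| = 1/|Y| = 2.685 Ω, ∠Z = −∠Y = -75.04°

372.4 mS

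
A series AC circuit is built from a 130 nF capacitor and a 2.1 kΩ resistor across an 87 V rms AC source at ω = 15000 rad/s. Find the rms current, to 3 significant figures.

40.2 mA

X_C = 1/(ωC) = 513 Ω
Z = 2100 − j513 Ω
|Z| = √(2100² + 513²) = 2160 Ω
I = V/|Z| = 87/2160 = 40.2 mA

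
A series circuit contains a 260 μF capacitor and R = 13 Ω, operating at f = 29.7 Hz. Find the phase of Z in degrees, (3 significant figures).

ω = 2πf = 186.6 rad/s
X_C = 1/(ωC) = 20.6 Ω
Z = 13.0 − j20.6 Ω
|Z| = √(13.0² + 20.6²) = 24.4 Ω
∠Z = arctan(-20.6/13.0) = -57.8°

-57.8°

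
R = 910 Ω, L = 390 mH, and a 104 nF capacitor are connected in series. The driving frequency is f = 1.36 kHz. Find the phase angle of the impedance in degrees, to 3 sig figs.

67.6°

ω = 2πf = 8545 rad/s
X_L = ωL = 3330 Ω
X_C = 1/(ωC) = 1130 Ω
Net reactance X = X_L − X_C = 2210 Ω
Z = 910 + j2210 Ω
|Z| = √(910² + 2210²) = 2390 Ω
∠Z = arctan(2210/910) = 67.6°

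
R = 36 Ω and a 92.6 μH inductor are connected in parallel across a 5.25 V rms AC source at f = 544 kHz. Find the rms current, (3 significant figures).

147 mA

ω = 2πf = 3.418e+06 rad/s
X_L = ωL = 317 Ω
Parallel: admittances add. Y = 1/R + 1/(jωL)
Y = (0.0278 − j0.00316) S
|Y| = 0.0280 S → |Z| = 1/|Y| = 35.8 Ω, ∠Z = −∠Y = 6.49°
I = V/|Z| = 5.25/35.8 = 147 mA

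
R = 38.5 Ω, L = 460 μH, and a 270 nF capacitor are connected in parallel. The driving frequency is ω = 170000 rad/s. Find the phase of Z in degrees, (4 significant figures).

-51.89°

X_L = ωL = 78.20 Ω
X_C = 1/(ωC) = 21.79 Ω
Parallel: admittances add. Y = 1/R + 1/(jωL) + jωC
Y = (0.02597 + j0.03311) S
|Y| = 0.04208 S → |Z| = 1/|Y| = 23.76 Ω, ∠Z = −∠Y = -51.89°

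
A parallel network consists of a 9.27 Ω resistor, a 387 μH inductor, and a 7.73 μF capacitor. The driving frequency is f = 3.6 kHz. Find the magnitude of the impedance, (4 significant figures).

8.082 Ω

ω = 2πf = 22620 rad/s
X_L = ωL = 8.754 Ω
X_C = 1/(ωC) = 5.719 Ω
Parallel: admittances add. Y = 1/R + 1/(jωL) + jωC
Y = (0.1079 + j0.06061) S
|Y| = 0.1237 S → |Z| = 1/|Y| = 8.082 Ω, ∠Z = −∠Y = -29.33°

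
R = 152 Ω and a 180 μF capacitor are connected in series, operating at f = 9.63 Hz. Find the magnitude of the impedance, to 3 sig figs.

ω = 2πf = 60.51 rad/s
X_C = 1/(ωC) = 91.8 Ω
Z = 152 − j91.8 Ω
|Z| = √(152² + 91.8²) = 178 Ω

178 Ω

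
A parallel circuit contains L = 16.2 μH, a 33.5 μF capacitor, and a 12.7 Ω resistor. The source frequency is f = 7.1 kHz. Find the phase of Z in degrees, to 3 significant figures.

-54.6°

ω = 2πf = 44610 rad/s
X_L = ωL = 0.723 Ω
X_C = 1/(ωC) = 0.669 Ω
Parallel: admittances add. Y = 1/R + 1/(jωL) + jωC
Y = (0.0787 + j0.111) S
|Y| = 0.136 S → |Z| = 1/|Y| = 7.36 Ω, ∠Z = −∠Y = -54.6°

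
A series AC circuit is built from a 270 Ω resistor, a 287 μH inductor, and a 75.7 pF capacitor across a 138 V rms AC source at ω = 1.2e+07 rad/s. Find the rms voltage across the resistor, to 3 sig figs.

15.8 V

X_L = ωL = 3440 Ω
X_C = 1/(ωC) = 1100 Ω
Net reactance X = X_L − X_C = 2340 Ω
Z = 270 + j2340 Ω
|Z| = √(270² + 2340²) = 2360 Ω
I = V/|Z| = 58.5 mA
V_R = I·|Z_R| = 0.0585 × 270 = 15.8 V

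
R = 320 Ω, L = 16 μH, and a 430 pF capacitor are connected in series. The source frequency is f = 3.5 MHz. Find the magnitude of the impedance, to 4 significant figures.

ω = 2πf = 2.199e+07 rad/s
X_L = ωL = 351.9 Ω
X_C = 1/(ωC) = 105.8 Ω
Net reactance X = X_L − X_C = 246.1 Ω
Z = 320.0 + j246.1 Ω
|Z| = √(320.0² + 246.1²) = 403.7 Ω

403.7 Ω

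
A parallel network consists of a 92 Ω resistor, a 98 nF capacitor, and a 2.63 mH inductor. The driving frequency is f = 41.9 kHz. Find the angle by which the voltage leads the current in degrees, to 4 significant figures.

ω = 2πf = 263300 rad/s
X_L = ωL = 692.4 Ω
X_C = 1/(ωC) = 38.76 Ω
Parallel: admittances add. Y = 1/R + 1/(jωL) + jωC
Y = (0.01087 + j0.02436) S
|Y| = 0.02667 S → |Z| = 1/|Y| = 37.49 Ω, ∠Z = −∠Y = -65.95°

-65.95°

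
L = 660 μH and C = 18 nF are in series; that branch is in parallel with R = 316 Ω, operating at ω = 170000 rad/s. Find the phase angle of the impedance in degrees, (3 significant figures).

X_L = ωL = 112 Ω
X_C = 1/(ωC) = 327 Ω
Branch 1: Z₁ = R = 316 Ω
Branch 2 (series LC): Z₂ = j(X_L − X_C) = −j215 Ω
Parallel: Z = Z₁Z₂/(Z₁+Z₂), |Z| = 178 Ω, ∠Z = -55.8°

-55.8°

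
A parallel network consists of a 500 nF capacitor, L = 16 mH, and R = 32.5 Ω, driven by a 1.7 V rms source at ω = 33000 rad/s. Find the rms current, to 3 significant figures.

X_L = ωL = 528 Ω
X_C = 1/(ωC) = 60.6 Ω
Parallel: admittances add. Y = 1/R + 1/(jωL) + jωC
Y = (0.0308 + j0.0146) S
|Y| = 0.0341 S → |Z| = 1/|Y| = 29.4 Ω, ∠Z = −∠Y = -25.4°
I = V/|Z| = 1.7/29.4 = 57.9 mA

57.9 mA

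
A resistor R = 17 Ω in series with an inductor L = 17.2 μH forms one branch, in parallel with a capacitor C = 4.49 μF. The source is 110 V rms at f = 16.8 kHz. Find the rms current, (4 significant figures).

ω = 2πf = 105600 rad/s
X_L = ωL = 1.816 Ω
X_C = 1/(ωC) = 2.110 Ω
Branch 1 (R+jX_L): Z₁ = 17.00 + j1.816 Ω, |Z₁| = 17.10 Ω
Branch 2 (−jX_C): Z₂ = −j2.110 Ω
Parallel: Z = Z₁Z₂/(Z₁+Z₂), |Z| = 2.122 Ω, ∠Z = -82.91°
I = V/|Z| = 110/2.122 = 51.85 A

51.85 A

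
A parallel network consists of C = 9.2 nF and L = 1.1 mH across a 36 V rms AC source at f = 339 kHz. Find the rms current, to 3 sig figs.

ω = 2πf = 2.13e+06 rad/s
X_L = ωL = 2340 Ω
X_C = 1/(ωC) = 51.0 Ω
Parallel: admittances add. Y = 1/(jωL) + jωC
Y = (0 + j0.0192) S
|Y| = 0.0192 S → |Z| = 1/|Y| = 52.2 Ω, ∠Z = −∠Y = -90.0°
I = V/|Z| = 36/52.2 = 690 mA

690 mA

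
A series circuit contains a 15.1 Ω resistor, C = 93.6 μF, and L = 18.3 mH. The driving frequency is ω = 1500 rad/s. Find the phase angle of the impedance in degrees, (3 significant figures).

53.4°

X_L = ωL = 27.4 Ω
X_C = 1/(ωC) = 7.12 Ω
Net reactance X = X_L − X_C = 20.3 Ω
Z = 15.1 + j20.3 Ω
|Z| = √(15.1² + 20.3²) = 25.3 Ω
∠Z = arctan(20.3/15.1) = 53.4°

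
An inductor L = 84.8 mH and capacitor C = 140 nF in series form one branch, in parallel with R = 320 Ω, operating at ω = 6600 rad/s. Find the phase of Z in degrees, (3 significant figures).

X_L = ωL = 560 Ω
X_C = 1/(ωC) = 1080 Ω
Branch 1: Z₁ = R = 320 Ω
Branch 2 (series LC): Z₂ = j(X_L − X_C) = −j523 Ω
Parallel: Z = Z₁Z₂/(Z₁+Z₂), |Z| = 273 Ω, ∠Z = -31.5°

-31.5°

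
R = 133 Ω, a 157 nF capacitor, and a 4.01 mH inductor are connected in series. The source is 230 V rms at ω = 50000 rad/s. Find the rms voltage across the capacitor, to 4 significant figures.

X_L = ωL = 200.5 Ω
X_C = 1/(ωC) = 127.4 Ω
Net reactance X = X_L − X_C = 73.11 Ω
Z = 133.0 + j73.11 Ω
|Z| = √(133.0² + 73.11²) = 151.8 Ω
I = V/|Z| = 1.515 A
V_C = I·|Z_C| = 1.515 × 127.4 = 193.1 V

193.1 V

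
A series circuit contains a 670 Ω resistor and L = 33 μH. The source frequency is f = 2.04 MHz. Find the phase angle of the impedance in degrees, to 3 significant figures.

ω = 2πf = 1.282e+07 rad/s
X_L = ωL = 423 Ω
Z = 670 + j423 Ω
|Z| = √(670² + 423²) = 792 Ω
∠Z = arctan(423/670) = 32.3°

32.3°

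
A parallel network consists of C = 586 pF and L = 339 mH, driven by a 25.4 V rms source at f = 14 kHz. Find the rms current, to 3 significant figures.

ω = 2πf = 87960 rad/s
X_L = ωL = 29800 Ω
X_C = 1/(ωC) = 19400 Ω
Parallel: admittances add. Y = 1/(jωL) + jωC
Y = (0 + j1.8e-05) S
|Y| = 1.8e-05 S → |Z| = 1/|Y| = 55500 Ω, ∠Z = −∠Y = -90.0°
I = V/|Z| = 25.4/55500 = 458 μA

458 μA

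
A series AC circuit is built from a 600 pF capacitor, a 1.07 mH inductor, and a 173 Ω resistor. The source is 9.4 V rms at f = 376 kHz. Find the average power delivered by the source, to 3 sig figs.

4.56 mW

ω = 2πf = 2.362e+06 rad/s
X_L = ωL = 2530 Ω
X_C = 1/(ωC) = 705 Ω
Net reactance X = X_L − X_C = 1820 Ω
Z = 173 + j1820 Ω
|Z| = √(173² + 1820²) = 1830 Ω
∠Z = arctan(1820/173) = 84.6°
I = V/|Z| = 5.14 mA
P = VI cos φ = 9.4 × 0.00514 × cos(84.6°) = 4.56 mW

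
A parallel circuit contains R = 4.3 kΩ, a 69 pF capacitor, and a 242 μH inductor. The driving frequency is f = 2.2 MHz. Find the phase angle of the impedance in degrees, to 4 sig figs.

-70.45°

ω = 2πf = 1.382e+07 rad/s
X_L = ωL = 3345 Ω
X_C = 1/(ωC) = 1048 Ω
Parallel: admittances add. Y = 1/R + 1/(jωL) + jωC
Y = (0.0002326 + j0.0006548) S
|Y| = 0.0006949 S → |Z| = 1/|Y| = 1439 Ω, ∠Z = −∠Y = -70.45°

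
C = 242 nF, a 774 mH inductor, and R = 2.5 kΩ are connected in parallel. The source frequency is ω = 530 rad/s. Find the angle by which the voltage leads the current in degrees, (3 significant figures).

80.2°

X_L = ωL = 410 Ω
X_C = 1/(ωC) = 7800 Ω
Parallel: admittances add. Y = 1/R + 1/(jωL) + jωC
Y = (0.000400 − j0.00231) S
|Y| = 0.00234 S → |Z| = 1/|Y| = 427 Ω, ∠Z = −∠Y = 80.2°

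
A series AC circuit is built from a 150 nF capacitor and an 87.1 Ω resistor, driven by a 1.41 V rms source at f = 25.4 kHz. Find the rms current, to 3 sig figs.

ω = 2πf = 159600 rad/s
X_C = 1/(ωC) = 41.8 Ω
Z = 87.1 − j41.8 Ω
|Z| = √(87.1² + 41.8²) = 96.6 Ω
I = V/|Z| = 1.41/96.6 = 14.6 mA

14.6 mA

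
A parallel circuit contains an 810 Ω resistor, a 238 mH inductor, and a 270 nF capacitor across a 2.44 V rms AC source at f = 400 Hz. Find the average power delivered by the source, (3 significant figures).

7.35 mW

ω = 2πf = 2513 rad/s
X_L = ωL = 598 Ω
X_C = 1/(ωC) = 1470 Ω
Parallel: admittances add. Y = 1/R + 1/(jωL) + jωC
Y = (0.00123 − j0.000993) S
|Y| = 0.00158 S → |Z| = 1/|Y| = 631 Ω, ∠Z = −∠Y = 38.8°
I = V/|Z| = 3.87 mA
P = VI cos φ = 2.44 × 0.00387 × cos(38.8°) = 7.35 mW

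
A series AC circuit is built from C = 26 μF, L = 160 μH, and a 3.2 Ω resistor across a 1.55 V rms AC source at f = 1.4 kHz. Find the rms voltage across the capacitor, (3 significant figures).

ω = 2πf = 8796 rad/s
X_L = ωL = 1.41 Ω
X_C = 1/(ωC) = 4.37 Ω
Net reactance X = X_L − X_C = -2.96 Ω
Z = 3.20 − j2.96 Ω
|Z| = √(3.20² + 2.96²) = 4.36 Ω
I = V/|Z| = 355 mA
V_C = I·|Z_C| = 0.355 × 4.37 = 1.55 V

1.55 V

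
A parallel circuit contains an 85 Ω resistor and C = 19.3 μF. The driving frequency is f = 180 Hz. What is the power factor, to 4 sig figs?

0.4745

ω = 2πf = 1131 rad/s
X_C = 1/(ωC) = 45.81 Ω
Parallel: admittances add. Y = 1/R + jωC
Y = (0.01176 + j0.02183) S
|Y| = 0.02480 S → |Z| = 1/|Y| = 40.33 Ω, ∠Z = −∠Y = -61.68°
cos φ = cos(-61.68°) = 0.4745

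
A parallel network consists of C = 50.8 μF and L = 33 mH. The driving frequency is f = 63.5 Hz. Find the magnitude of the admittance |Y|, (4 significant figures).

55.68 mS

ω = 2πf = 399.0 rad/s
X_L = ωL = 13.17 Ω
X_C = 1/(ωC) = 49.34 Ω
Parallel: admittances add. Y = 1/(jωL) + jωC
Y = (0 − j0.05568) S
|Y| = 0.05568 S → |Z| = 1/|Y| = 17.96 Ω, ∠Z = −∠Y = 90.00°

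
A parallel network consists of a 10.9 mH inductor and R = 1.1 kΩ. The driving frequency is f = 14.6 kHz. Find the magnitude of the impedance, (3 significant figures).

ω = 2πf = 91730 rad/s
X_L = ωL = 1000 Ω
Parallel: admittances add. Y = 1/R + 1/(jωL)
Y = (0.000909 − j0.00100) S
|Y| = 0.00135 S → |Z| = 1/|Y| = 740 Ω, ∠Z = −∠Y = 47.7°

740 Ω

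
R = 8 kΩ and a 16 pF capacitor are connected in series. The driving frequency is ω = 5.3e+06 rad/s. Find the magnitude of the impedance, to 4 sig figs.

X_C = 1/(ωC) = 11790 Ω
Z = 8000 − j11790 Ω
|Z| = √(8000² + 11790²) = 14250 Ω

14250 Ω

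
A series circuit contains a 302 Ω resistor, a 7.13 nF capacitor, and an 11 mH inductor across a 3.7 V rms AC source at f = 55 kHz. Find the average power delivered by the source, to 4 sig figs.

ω = 2πf = 345600 rad/s
X_L = ωL = 3801 Ω
X_C = 1/(ωC) = 405.9 Ω
Net reactance X = X_L − X_C = 3395 Ω
Z = 302.0 + j3395 Ω
|Z| = √(302.0² + 3395²) = 3409 Ω
∠Z = arctan(3395/302.0) = 84.92°
I = V/|Z| = 1.085 mA
P = VI cos φ = 3.7 × 0.001085 × cos(84.92°) = 355.8 μW

355.8 μW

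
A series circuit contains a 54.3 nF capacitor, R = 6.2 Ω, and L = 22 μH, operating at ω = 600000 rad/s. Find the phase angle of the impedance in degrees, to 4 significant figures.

X_L = ωL = 13.20 Ω
X_C = 1/(ωC) = 30.69 Ω
Net reactance X = X_L − X_C = -17.49 Ω
Z = 6.200 − j17.49 Ω
|Z| = √(6.200² + 17.49²) = 18.56 Ω
∠Z = arctan(-17.49/6.200) = -70.48°

-70.48°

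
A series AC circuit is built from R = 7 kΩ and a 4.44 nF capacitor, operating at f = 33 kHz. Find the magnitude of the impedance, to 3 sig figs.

7080 Ω

ω = 2πf = 207300 rad/s
X_C = 1/(ωC) = 1090 Ω
Z = 7000 − j1090 Ω
|Z| = √(7000² + 1090²) = 7080 Ω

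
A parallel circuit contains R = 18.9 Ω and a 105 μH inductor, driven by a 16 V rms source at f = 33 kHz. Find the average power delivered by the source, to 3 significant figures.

ω = 2πf = 207300 rad/s
X_L = ωL = 21.8 Ω
Parallel: admittances add. Y = 1/R + 1/(jωL)
Y = (0.0529 − j0.0459) S
|Y| = 0.0701 S → |Z| = 1/|Y| = 14.3 Ω, ∠Z = −∠Y = 41.0°
I = V/|Z| = 1.12 A
P = VI cos φ = 16 × 1.12 × cos(41.0°) = 13.5 W

13.5 W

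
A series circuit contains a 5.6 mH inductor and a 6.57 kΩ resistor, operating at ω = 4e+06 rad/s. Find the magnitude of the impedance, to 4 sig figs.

X_L = ωL = 22400 Ω
Z = 6570 + j22400 Ω
|Z| = √(6570² + 22400²) = 23340 Ω

23340 Ω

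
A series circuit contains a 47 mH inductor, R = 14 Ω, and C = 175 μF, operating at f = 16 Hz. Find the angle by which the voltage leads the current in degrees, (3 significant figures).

-75.0°

ω = 2πf = 100.5 rad/s
X_L = ωL = 4.72 Ω
X_C = 1/(ωC) = 56.8 Ω
Net reactance X = X_L − X_C = -52.1 Ω
Z = 14.0 − j52.1 Ω
|Z| = √(14.0² + 52.1²) = 54.0 Ω
∠Z = arctan(-52.1/14.0) = -75.0°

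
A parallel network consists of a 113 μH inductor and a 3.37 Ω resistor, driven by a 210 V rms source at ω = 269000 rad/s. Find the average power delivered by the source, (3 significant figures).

13.1 kW

X_L = ωL = 30.4 Ω
Parallel: admittances add. Y = 1/R + 1/(jωL)
Y = (0.297 − j0.0329) S
|Y| = 0.299 S → |Z| = 1/|Y| = 3.35 Ω, ∠Z = −∠Y = 6.33°
I = V/|Z| = 62.7 A
P = VI cos φ = 210 × 62.7 × cos(6.33°) = 13.1 kW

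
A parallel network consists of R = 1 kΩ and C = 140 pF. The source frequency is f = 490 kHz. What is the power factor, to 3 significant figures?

0.918

ω = 2πf = 3.079e+06 rad/s
X_C = 1/(ωC) = 2320 Ω
Parallel: admittances add. Y = 1/R + jωC
Y = (0.00100 + j0.000431) S
|Y| = 0.00109 S → |Z| = 1/|Y| = 918 Ω, ∠Z = −∠Y = -23.3°
cos φ = cos(-23.3°) = 0.918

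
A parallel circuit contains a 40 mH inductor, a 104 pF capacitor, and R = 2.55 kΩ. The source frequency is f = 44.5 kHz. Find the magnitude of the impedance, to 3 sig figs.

2520 Ω

ω = 2πf = 279600 rad/s
X_L = ωL = 11200 Ω
X_C = 1/(ωC) = 34400 Ω
Parallel: admittances add. Y = 1/R + 1/(jωL) + jωC
Y = (0.000392 − j6.03e-05) S
|Y| = 0.000397 S → |Z| = 1/|Y| = 2520 Ω, ∠Z = −∠Y = 8.75°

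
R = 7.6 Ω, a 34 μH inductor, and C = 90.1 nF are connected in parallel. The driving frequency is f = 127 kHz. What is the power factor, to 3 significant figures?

ω = 2πf = 798000 rad/s
X_L = ωL = 27.1 Ω
X_C = 1/(ωC) = 13.9 Ω
Parallel: admittances add. Y = 1/R + 1/(jωL) + jωC
Y = (0.132 + j0.0350) S
|Y| = 0.136 S → |Z| = 1/|Y| = 7.34 Ω, ∠Z = −∠Y = -14.9°
cos φ = cos(-14.9°) = 0.966

0.966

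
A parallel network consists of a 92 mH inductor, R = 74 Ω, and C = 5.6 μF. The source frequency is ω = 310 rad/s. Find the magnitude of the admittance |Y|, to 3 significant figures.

36.0 mS

X_L = ωL = 28.5 Ω
X_C = 1/(ωC) = 576 Ω
Parallel: admittances add. Y = 1/R + 1/(jωL) + jωC
Y = (0.0135 − j0.0333) S
|Y| = 0.0360 S → |Z| = 1/|Y| = 27.8 Ω, ∠Z = −∠Y = 67.9°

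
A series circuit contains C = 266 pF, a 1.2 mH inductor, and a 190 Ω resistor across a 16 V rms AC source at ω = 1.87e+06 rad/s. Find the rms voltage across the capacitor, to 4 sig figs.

106.8 V

X_L = ωL = 2244 Ω
X_C = 1/(ωC) = 2010 Ω
Net reactance X = X_L − X_C = 233.6 Ω
Z = 190.0 + j233.6 Ω
|Z| = √(190.0² + 233.6²) = 301.1 Ω
I = V/|Z| = 53.13 mA
V_C = I·|Z_C| = 0.05313 × 2010 = 106.8 V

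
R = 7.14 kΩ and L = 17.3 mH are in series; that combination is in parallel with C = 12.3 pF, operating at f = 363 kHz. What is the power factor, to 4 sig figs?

0.7842

ω = 2πf = 2.281e+06 rad/s
X_L = ωL = 39460 Ω
X_C = 1/(ωC) = 35650 Ω
Branch 1 (R+jX_L): Z₁ = 7140 + j39460 Ω, |Z₁| = 40100 Ω
Branch 2 (−jX_C): Z₂ = −j35650 Ω
Parallel: Z = Z₁Z₂/(Z₁+Z₂), |Z| = 176600 Ω, ∠Z = -38.35°
cos φ = cos(-38.35°) = 0.7842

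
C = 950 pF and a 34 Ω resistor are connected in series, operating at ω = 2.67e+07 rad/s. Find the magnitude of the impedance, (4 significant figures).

X_C = 1/(ωC) = 39.42 Ω
Z = 34.00 − j39.42 Ω
|Z| = √(34.00² + 39.42²) = 52.06 Ω

52.06 Ω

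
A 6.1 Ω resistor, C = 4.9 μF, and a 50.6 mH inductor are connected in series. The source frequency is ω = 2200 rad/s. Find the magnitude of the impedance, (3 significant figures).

19.5 Ω

X_L = ωL = 111 Ω
X_C = 1/(ωC) = 92.8 Ω
Net reactance X = X_L − X_C = 18.6 Ω
Z = 6.10 + j18.6 Ω
|Z| = √(6.10² + 18.6²) = 19.5 Ω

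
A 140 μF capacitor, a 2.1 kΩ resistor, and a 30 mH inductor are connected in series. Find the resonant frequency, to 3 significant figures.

ω₀ = 1/√(LC) = 1/√(0.03 × 0.00014) = 488.0 rad/s
f₀ = ω₀/(2π) = 77.7 Hz

77.7 Hz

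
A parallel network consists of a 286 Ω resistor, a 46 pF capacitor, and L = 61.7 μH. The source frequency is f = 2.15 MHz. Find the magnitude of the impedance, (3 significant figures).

ω = 2πf = 1.351e+07 rad/s
X_L = ωL = 833 Ω
X_C = 1/(ωC) = 1610 Ω
Parallel: admittances add. Y = 1/R + 1/(jωL) + jωC
Y = (0.00350 − j0.000578) S
|Y| = 0.00354 S → |Z| = 1/|Y| = 282 Ω, ∠Z = −∠Y = 9.39°

282 Ω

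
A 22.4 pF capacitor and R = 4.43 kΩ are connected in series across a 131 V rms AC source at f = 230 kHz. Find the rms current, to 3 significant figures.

4.20 mA

ω = 2πf = 1.445e+06 rad/s
X_C = 1/(ωC) = 30900 Ω
Z = 4430 − j30900 Ω
|Z| = √(4430² + 30900²) = 31200 Ω
I = V/|Z| = 131/31200 = 4.20 mA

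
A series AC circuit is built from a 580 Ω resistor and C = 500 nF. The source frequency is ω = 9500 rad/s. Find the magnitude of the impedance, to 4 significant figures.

617.0 Ω

X_C = 1/(ωC) = 210.5 Ω
Z = 580.0 − j210.5 Ω
|Z| = √(580.0² + 210.5²) = 617.0 Ω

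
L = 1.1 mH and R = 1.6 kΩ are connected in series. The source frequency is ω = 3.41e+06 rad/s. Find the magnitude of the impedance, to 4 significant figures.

4078 Ω

X_L = ωL = 3751 Ω
Z = 1600 + j3751 Ω
|Z| = √(1600² + 3751²) = 4078 Ω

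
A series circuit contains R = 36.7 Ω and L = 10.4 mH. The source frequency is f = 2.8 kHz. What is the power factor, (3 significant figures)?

ω = 2πf = 17590 rad/s
X_L = ωL = 183 Ω
Z = 36.7 + j183 Ω
|Z| = √(36.7² + 183²) = 187 Ω
∠Z = arctan(183/36.7) = 78.7°
cos φ = cos(78.7°) = 0.197

0.197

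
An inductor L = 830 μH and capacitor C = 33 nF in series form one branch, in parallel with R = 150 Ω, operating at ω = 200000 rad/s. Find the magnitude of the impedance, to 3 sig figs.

14.4 Ω

X_L = ωL = 166 Ω
X_C = 1/(ωC) = 152 Ω
Branch 1: Z₁ = R = 150 Ω
Branch 2 (series LC): Z₂ = j(X_L − X_C) = j14.5 Ω
Parallel: Z = Z₁Z₂/(Z₁+Z₂), |Z| = 14.4 Ω, ∠Z = 84.5°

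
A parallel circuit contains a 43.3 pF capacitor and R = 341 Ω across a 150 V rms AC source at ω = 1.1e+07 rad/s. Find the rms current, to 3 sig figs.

X_C = 1/(ωC) = 2100 Ω
Parallel: admittances add. Y = 1/R + jωC
Y = (0.00293 + j0.000476) S
|Y| = 0.00297 S → |Z| = 1/|Y| = 337 Ω, ∠Z = −∠Y = -9.23°
I = V/|Z| = 150/337 = 446 mA

446 mA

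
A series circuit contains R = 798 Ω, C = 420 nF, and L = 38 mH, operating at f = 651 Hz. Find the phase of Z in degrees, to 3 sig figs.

-28.1°

ω = 2πf = 4090 rad/s
X_L = ωL = 155 Ω
X_C = 1/(ωC) = 582 Ω
Net reactance X = X_L − X_C = -427 Ω
Z = 798 − j427 Ω
|Z| = √(798² + 427²) = 905 Ω
∠Z = arctan(-427/798) = -28.1°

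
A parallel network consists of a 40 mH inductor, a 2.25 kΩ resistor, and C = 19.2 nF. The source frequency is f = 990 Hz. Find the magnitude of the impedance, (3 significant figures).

255 Ω

ω = 2πf = 6220 rad/s
X_L = ωL = 249 Ω
X_C = 1/(ωC) = 8370 Ω
Parallel: admittances add. Y = 1/R + 1/(jωL) + jωC
Y = (0.000444 − j0.00390) S
|Y| = 0.00392 S → |Z| = 1/|Y| = 255 Ω, ∠Z = −∠Y = 83.5°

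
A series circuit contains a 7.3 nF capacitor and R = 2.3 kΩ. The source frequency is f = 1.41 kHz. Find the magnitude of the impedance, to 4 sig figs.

ω = 2πf = 8859 rad/s
X_C = 1/(ωC) = 15460 Ω
Z = 2300 − j15460 Ω
|Z| = √(2300² + 15460²) = 15630 Ω

15630 Ω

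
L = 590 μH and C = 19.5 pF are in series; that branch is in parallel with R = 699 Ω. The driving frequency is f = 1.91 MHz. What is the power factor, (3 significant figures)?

0.970

ω = 2πf = 1.2e+07 rad/s
X_L = ωL = 7080 Ω
X_C = 1/(ωC) = 4270 Ω
Branch 1: Z₁ = R = 699 Ω
Branch 2 (series LC): Z₂ = j(X_L − X_C) = j2810 Ω
Parallel: Z = Z₁Z₂/(Z₁+Z₂), |Z| = 678 Ω, ∠Z = 14.0°
cos φ = cos(14.0°) = 0.970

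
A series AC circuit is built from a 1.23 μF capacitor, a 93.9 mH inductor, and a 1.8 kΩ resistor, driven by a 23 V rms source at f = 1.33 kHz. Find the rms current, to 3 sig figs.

ω = 2πf = 8357 rad/s
X_L = ωL = 785 Ω
X_C = 1/(ωC) = 97.3 Ω
Net reactance X = X_L − X_C = 687 Ω
Z = 1800 + j687 Ω
|Z| = √(1800² + 687²) = 1930 Ω
I = V/|Z| = 23/1930 = 11.9 mA

11.9 mA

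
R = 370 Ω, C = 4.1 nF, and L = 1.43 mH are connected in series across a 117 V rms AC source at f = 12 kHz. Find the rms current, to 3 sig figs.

ω = 2πf = 75400 rad/s
X_L = ωL = 108 Ω
X_C = 1/(ωC) = 3230 Ω
Net reactance X = X_L − X_C = -3130 Ω
Z = 370 − j3130 Ω
|Z| = √(370² + 3130²) = 3150 Ω
I = V/|Z| = 117/3150 = 37.2 mA

37.2 mA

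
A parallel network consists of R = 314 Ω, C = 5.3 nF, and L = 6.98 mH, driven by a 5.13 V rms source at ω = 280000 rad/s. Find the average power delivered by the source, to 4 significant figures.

X_L = ωL = 1954 Ω
X_C = 1/(ωC) = 673.9 Ω
Parallel: admittances add. Y = 1/R + 1/(jωL) + jωC
Y = (0.003185 + j0.0009723) S
|Y| = 0.003330 S → |Z| = 1/|Y| = 300.3 Ω, ∠Z = −∠Y = -16.98°
I = V/|Z| = 17.08 mA
P = VI cos φ = 5.13 × 0.01708 × cos(-16.98°) = 83.81 mW

83.81 mW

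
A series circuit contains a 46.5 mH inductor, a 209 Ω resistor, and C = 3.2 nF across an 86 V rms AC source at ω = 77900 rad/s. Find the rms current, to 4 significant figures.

194.7 mA

X_L = ωL = 3622 Ω
X_C = 1/(ωC) = 4012 Ω
Net reactance X = X_L − X_C = -389.2 Ω
Z = 209.0 − j389.2 Ω
|Z| = √(209.0² + 389.2²) = 441.8 Ω
I = V/|Z| = 86/441.8 = 194.7 mA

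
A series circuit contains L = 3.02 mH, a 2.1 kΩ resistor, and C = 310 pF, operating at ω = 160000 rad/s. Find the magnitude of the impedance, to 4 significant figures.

X_L = ωL = 483.2 Ω
X_C = 1/(ωC) = 20160 Ω
Net reactance X = X_L − X_C = -19680 Ω
Z = 2100 − j19680 Ω
|Z| = √(2100² + 19680²) = 19790 Ω

19790 Ω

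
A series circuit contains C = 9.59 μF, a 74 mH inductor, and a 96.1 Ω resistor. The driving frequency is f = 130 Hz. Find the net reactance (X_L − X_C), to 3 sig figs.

ω = 2πf = 816.8 rad/s
X_L = ωL = 60.4 Ω
X_C = 1/(ωC) = 128 Ω
X = 60.4 − 128 = -67.2 Ω

-67.2 Ω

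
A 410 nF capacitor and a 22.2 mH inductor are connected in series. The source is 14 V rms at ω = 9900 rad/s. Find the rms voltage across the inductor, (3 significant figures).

X_L = ωL = 220 Ω
X_C = 1/(ωC) = 246 Ω
Net reactance X = X_L − X_C = -26.6 Ω
Z = − j26.6 Ω
|Z| = √(0² + 26.6²) = 26.6 Ω
I = V/|Z| = 527 mA
V_L = I·|Z_L| = 0.527 × 220 = 116 V

116 V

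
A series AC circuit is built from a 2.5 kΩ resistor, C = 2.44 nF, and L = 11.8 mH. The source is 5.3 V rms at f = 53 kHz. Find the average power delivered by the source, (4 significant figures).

ω = 2πf = 333000 rad/s
X_L = ωL = 3930 Ω
X_C = 1/(ωC) = 1231 Ω
Net reactance X = X_L − X_C = 2699 Ω
Z = 2500 + j2699 Ω
|Z| = √(2500² + 2699²) = 3679 Ω
∠Z = arctan(2699/2500) = 47.19°
I = V/|Z| = 1.441 mA
P = VI cos φ = 5.3 × 0.001441 × cos(47.19°) = 5.189 mW

5.189 mW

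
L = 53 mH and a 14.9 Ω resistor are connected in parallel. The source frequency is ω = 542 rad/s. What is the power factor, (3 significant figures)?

X_L = ωL = 28.7 Ω
Parallel: admittances add. Y = 1/R + 1/(jωL)
Y = (0.0671 − j0.0348) S
|Y| = 0.0756 S → |Z| = 1/|Y| = 13.2 Ω, ∠Z = −∠Y = 27.4°
cos φ = cos(27.4°) = 0.888

0.888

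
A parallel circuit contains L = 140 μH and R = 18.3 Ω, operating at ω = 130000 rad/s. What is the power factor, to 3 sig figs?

X_L = ωL = 18.2 Ω
Parallel: admittances add. Y = 1/R + 1/(jωL)
Y = (0.0546 − j0.0549) S
|Y| = 0.0775 S → |Z| = 1/|Y| = 12.9 Ω, ∠Z = −∠Y = 45.2°
cos φ = cos(45.2°) = 0.705

0.705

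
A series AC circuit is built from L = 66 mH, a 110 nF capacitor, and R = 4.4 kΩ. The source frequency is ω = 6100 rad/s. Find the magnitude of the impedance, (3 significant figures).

4530 Ω

X_L = ωL = 403 Ω
X_C = 1/(ωC) = 1490 Ω
Net reactance X = X_L − X_C = -1090 Ω
Z = 4400 − j1090 Ω
|Z| = √(4400² + 1090²) = 4530 Ω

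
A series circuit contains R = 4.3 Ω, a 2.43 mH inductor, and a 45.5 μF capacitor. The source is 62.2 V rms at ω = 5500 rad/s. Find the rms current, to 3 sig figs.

6.03 A

X_L = ωL = 13.4 Ω
X_C = 1/(ωC) = 4.00 Ω
Net reactance X = X_L − X_C = 9.37 Ω
Z = 4.30 + j9.37 Ω
|Z| = √(4.30² + 9.37²) = 10.3 Ω
I = V/|Z| = 62.2/10.3 = 6.03 A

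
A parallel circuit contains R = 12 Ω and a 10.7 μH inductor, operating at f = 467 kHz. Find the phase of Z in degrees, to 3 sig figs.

ω = 2πf = 2.934e+06 rad/s
X_L = ωL = 31.4 Ω
Parallel: admittances add. Y = 1/R + 1/(jωL)
Y = (0.0833 − j0.0319) S
|Y| = 0.0892 S → |Z| = 1/|Y| = 11.2 Ω, ∠Z = −∠Y = 20.9°

20.9°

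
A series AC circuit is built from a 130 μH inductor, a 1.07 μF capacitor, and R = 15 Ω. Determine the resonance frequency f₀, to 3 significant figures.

13.5 kHz

ω₀ = 1/√(LC) = 1/√(0.00013 × 1.07e-06) = 84790 rad/s
f₀ = ω₀/(2π) = 13.5 kHz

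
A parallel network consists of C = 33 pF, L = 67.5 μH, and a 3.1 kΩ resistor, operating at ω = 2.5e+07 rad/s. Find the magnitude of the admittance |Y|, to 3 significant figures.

X_L = ωL = 1690 Ω
X_C = 1/(ωC) = 1210 Ω
Parallel: admittances add. Y = 1/R + 1/(jωL) + jωC
Y = (0.000323 + j0.000232) S
|Y| = 0.000398 S → |Z| = 1/|Y| = 2520 Ω, ∠Z = −∠Y = -35.8°

398 μS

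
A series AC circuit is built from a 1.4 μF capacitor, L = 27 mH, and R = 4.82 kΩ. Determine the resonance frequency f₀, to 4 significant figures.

ω₀ = 1/√(LC) = 1/√(0.027 × 1.4e-06) = 5143 rad/s
f₀ = ω₀/(2π) = 818.6 Hz

818.6 Hz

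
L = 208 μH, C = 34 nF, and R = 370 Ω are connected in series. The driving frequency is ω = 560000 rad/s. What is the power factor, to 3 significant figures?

X_L = ωL = 116 Ω
X_C = 1/(ωC) = 52.5 Ω
Net reactance X = X_L − X_C = 64.0 Ω
Z = 370 + j64.0 Ω
|Z| = √(370² + 64.0²) = 375 Ω
∠Z = arctan(64.0/370) = 9.81°
cos φ = cos(9.81°) = 0.985

0.985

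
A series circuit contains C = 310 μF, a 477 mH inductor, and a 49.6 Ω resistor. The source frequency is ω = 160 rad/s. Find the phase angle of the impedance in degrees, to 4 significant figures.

48.55°

X_L = ωL = 76.32 Ω
X_C = 1/(ωC) = 20.16 Ω
Net reactance X = X_L − X_C = 56.16 Ω
Z = 49.60 + j56.16 Ω
|Z| = √(49.60² + 56.16²) = 74.93 Ω
∠Z = arctan(56.16/49.60) = 48.55°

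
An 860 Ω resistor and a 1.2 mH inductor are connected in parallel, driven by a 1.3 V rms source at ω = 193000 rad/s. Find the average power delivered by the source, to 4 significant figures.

1.965 mW

X_L = ωL = 231.6 Ω
Parallel: admittances add. Y = 1/R + 1/(jωL)
Y = (0.001163 − j0.004318) S
|Y| = 0.004472 S → |Z| = 1/|Y| = 223.6 Ω, ∠Z = −∠Y = 74.93°
I = V/|Z| = 5.813 mA
P = VI cos φ = 1.3 × 0.005813 × cos(74.93°) = 1.965 mW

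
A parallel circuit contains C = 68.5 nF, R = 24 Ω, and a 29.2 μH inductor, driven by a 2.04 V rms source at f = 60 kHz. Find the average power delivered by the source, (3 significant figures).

173 mW

ω = 2πf = 377000 rad/s
X_L = ωL = 11.0 Ω
X_C = 1/(ωC) = 38.7 Ω
Parallel: admittances add. Y = 1/R + 1/(jωL) + jωC
Y = (0.0417 − j0.0650) S
|Y| = 0.0772 S → |Z| = 1/|Y| = 12.9 Ω, ∠Z = −∠Y = 57.3°
I = V/|Z| = 158 mA
P = VI cos φ = 2.04 × 0.158 × cos(57.3°) = 173 mW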